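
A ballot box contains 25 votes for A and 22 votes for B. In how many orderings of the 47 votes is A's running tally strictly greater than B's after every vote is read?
Strict-lead orderings = 946844533674

Total orderings of the 47 votes with 25 for A: C(47, 25) = 14833897694226. By the Bertrand ballot formula (Cycle Lemma / reflection principle), the number of orderings in which A is strictly ahead of B throughout is (p − q)/(p + q) · C(p + q, p) = (25 − 22)/(25 + 22) · 14833897694226 = 946844533674.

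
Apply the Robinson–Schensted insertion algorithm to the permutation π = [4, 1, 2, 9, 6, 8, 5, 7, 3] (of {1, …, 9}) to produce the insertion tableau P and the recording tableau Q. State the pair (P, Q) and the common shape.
P = [1, 2, 3, 7] / [4, 5, 8] / [6] / [9];  Q = [1, 3, 4, 6] / [2, 5, 8] / [7] / [9];  common shape = (4, 3, 1, 1)

Row-insert the values π_1, π_2, … into P one at a time, bumping the leftmost entry strictly greater than the inserted value down to the next row. The recording tableau Q records, in position (i, j), the step at which that cell was added to P.
  Insert 4 (step 1): P = [4];  Q = [1]
  Insert 1 (step 2): P = [1] / [4];  Q = [1] / [2]
  Insert 2 (step 3): P = [1, 2] / [4];  Q = [1, 3] / [2]
  Insert 9 (step 4): P = [1, 2, 9] / [4];  Q = [1, 3, 4] / [2]
  Insert 6 (step 5): P = [1, 2, 6] / [4, 9];  Q = [1, 3, 4] / [2, 5]
  Insert 8 (step 6): P = [1, 2, 6, 8] / [4, 9];  Q = [1, 3, 4, 6] / [2, 5]
  Insert 5 (step 7): P = [1, 2, 5, 8] / [4, 6] / [9];  Q = [1, 3, 4, 6] / [2, 5] / [7]
  Insert 7 (step 8): P = [1, 2, 5, 7] / [4, 6, 8] / [9];  Q = [1, 3, 4, 6] / [2, 5, 8] / [7]
  Insert 3 (step 9): P = [1, 2, 3, 7] / [4, 5, 8] / [6] / [9];  Q = [1, 3, 4, 6] / [2, 5, 8] / [7] / [9]
Final shape: (4, 3, 1, 1).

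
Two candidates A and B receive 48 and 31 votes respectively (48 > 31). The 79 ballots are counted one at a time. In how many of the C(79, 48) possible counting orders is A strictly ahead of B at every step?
Strict-lead orderings = 1885944937097309548460

Total orderings of the 79 votes with 48 for A: C(79, 48) = 8764097060628673784020. By the Bertrand ballot formula (Cycle Lemma / reflection principle), the number of orderings in which A is strictly ahead of B throughout is (p − q)/(p + q) · C(p + q, p) = (48 − 31)/(48 + 31) · 8764097060628673784020 = 1885944937097309548460.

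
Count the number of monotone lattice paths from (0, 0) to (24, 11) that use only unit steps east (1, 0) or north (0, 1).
Number of paths = 417225900

A monotone lattice path from (0, 0) to (24, 11) consists of 24 east steps and 11 north steps in some order, so it is determined by which 24 of the 35 steps are east. The count is C(35, 24) = 417225900.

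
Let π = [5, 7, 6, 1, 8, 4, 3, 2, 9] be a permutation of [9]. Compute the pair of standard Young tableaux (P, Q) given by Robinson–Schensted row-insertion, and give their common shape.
P = [1, 2, 8, 9] / [3, 6] / [4] / [5] / [7];  Q = [1, 2, 5, 9] / [3, 6] / [4] / [7] / [8];  common shape = (4, 2, 1, 1, 1)

Row-insert the values π_1, π_2, … into P one at a time, bumping the leftmost entry strictly greater than the inserted value down to the next row. The recording tableau Q records, in position (i, j), the step at which that cell was added to P.
  Insert 5 (step 1): P = [5];  Q = [1]
  Insert 7 (step 2): P = [5, 7];  Q = [1, 2]
  Insert 6 (step 3): P = [5, 6] / [7];  Q = [1, 2] / [3]
  Insert 1 (step 4): P = [1, 6] / [5] / [7];  Q = [1, 2] / [3] / [4]
  Insert 8 (step 5): P = [1, 6, 8] / [5] / [7];  Q = [1, 2, 5] / [3] / [4]
  Insert 4 (step 6): P = [1, 4, 8] / [5, 6] / [7];  Q = [1, 2, 5] / [3, 6] / [4]
  Insert 3 (step 7): P = [1, 3, 8] / [4, 6] / [5] / [7];  Q = [1, 2, 5] / [3, 6] / [4] / [7]
  Insert 2 (step 8): P = [1, 2, 8] / [3, 6] / [4] / [5] / [7];  Q = [1, 2, 5] / [3, 6] / [4] / [7] / [8]
  Insert 9 (step 9): P = [1, 2, 8, 9] / [3, 6] / [4] / [5] / [7];  Q = [1, 2, 5, 9] / [3, 6] / [4] / [7] / [8]
Final shape: (4, 2, 1, 1, 1).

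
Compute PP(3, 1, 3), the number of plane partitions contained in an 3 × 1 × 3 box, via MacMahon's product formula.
PP(3, 1, 3) = 20

Evaluate the triple product over i = 1..3, j = 1..1, k = 1..3. The factors are (2/1) · (3/2) · (4/3) · (3/2) · (4/3) · (5/4) · (4/3) · (5/4) · … (9 factors total). The numerators and denominators telescope so the product is an integer; carrying out the multiplication exactly gives PP(3, 1, 3) = 20.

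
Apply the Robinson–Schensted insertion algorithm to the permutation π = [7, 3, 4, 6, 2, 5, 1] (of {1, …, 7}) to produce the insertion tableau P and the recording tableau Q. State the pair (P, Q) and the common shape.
P = [1, 4, 5] / [2, 6] / [3] / [7];  Q = [1, 3, 4] / [2, 6] / [5] / [7];  common shape = (3, 2, 1, 1)

Row-insert the values π_1, π_2, … into P one at a time, bumping the leftmost entry strictly greater than the inserted value down to the next row. The recording tableau Q records, in position (i, j), the step at which that cell was added to P.
  Insert 7 (step 1): P = [7];  Q = [1]
  Insert 3 (step 2): P = [3] / [7];  Q = [1] / [2]
  Insert 4 (step 3): P = [3, 4] / [7];  Q = [1, 3] / [2]
  Insert 6 (step 4): P = [3, 4, 6] / [7];  Q = [1, 3, 4] / [2]
  Insert 2 (step 5): P = [2, 4, 6] / [3] / [7];  Q = [1, 3, 4] / [2] / [5]
  Insert 5 (step 6): P = [2, 4, 5] / [3, 6] / [7];  Q = [1, 3, 4] / [2, 6] / [5]
  Insert 1 (step 7): P = [1, 4, 5] / [2, 6] / [3] / [7];  Q = [1, 3, 4] / [2, 6] / [5] / [7]
Final shape: (3, 2, 1, 1).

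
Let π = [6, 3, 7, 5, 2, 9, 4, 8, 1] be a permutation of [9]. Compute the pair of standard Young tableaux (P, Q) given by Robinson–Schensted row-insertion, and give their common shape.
P = [1, 4, 8] / [2, 5, 9] / [3, 7] / [6];  Q = [1, 3, 6] / [2, 4, 8] / [5, 7] / [9];  common shape = (3, 3, 2, 1)

Row-insert the values π_1, π_2, … into P one at a time, bumping the leftmost entry strictly greater than the inserted value down to the next row. The recording tableau Q records, in position (i, j), the step at which that cell was added to P.
  Insert 6 (step 1): P = [6];  Q = [1]
  Insert 3 (step 2): P = [3] / [6];  Q = [1] / [2]
  Insert 7 (step 3): P = [3, 7] / [6];  Q = [1, 3] / [2]
  Insert 5 (step 4): P = [3, 5] / [6, 7];  Q = [1, 3] / [2, 4]
  Insert 2 (step 5): P = [2, 5] / [3, 7] / [6];  Q = [1, 3] / [2, 4] / [5]
  Insert 9 (step 6): P = [2, 5, 9] / [3, 7] / [6];  Q = [1, 3, 6] / [2, 4] / [5]
  Insert 4 (step 7): P = [2, 4, 9] / [3, 5] / [6, 7];  Q = [1, 3, 6] / [2, 4] / [5, 7]
  Insert 8 (step 8): P = [2, 4, 8] / [3, 5, 9] / [6, 7];  Q = [1, 3, 6] / [2, 4, 8] / [5, 7]
  Insert 1 (step 9): P = [1, 4, 8] / [2, 5, 9] / [3, 7] / [6];  Q = [1, 3, 6] / [2, 4, 8] / [5, 7] / [9]
Final shape: (3, 3, 2, 1).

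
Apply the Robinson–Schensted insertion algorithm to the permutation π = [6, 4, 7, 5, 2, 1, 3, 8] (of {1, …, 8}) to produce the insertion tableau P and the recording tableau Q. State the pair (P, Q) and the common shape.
P = [1, 3, 8] / [2, 5] / [4, 7] / [6];  Q = [1, 3, 8] / [2, 4] / [5, 7] / [6];  common shape = (3, 2, 2, 1)

Row-insert the values π_1, π_2, … into P one at a time, bumping the leftmost entry strictly greater than the inserted value down to the next row. The recording tableau Q records, in position (i, j), the step at which that cell was added to P.
  Insert 6 (step 1): P = [6];  Q = [1]
  Insert 4 (step 2): P = [4] / [6];  Q = [1] / [2]
  Insert 7 (step 3): P = [4, 7] / [6];  Q = [1, 3] / [2]
  Insert 5 (step 4): P = [4, 5] / [6, 7];  Q = [1, 3] / [2, 4]
  Insert 2 (step 5): P = [2, 5] / [4, 7] / [6];  Q = [1, 3] / [2, 4] / [5]
  Insert 1 (step 6): P = [1, 5] / [2, 7] / [4] / [6];  Q = [1, 3] / [2, 4] / [5] / [6]
  Insert 3 (step 7): P = [1, 3] / [2, 5] / [4, 7] / [6];  Q = [1, 3] / [2, 4] / [5, 7] / [6]
  Insert 8 (step 8): P = [1, 3, 8] / [2, 5] / [4, 7] / [6];  Q = [1, 3, 8] / [2, 4] / [5, 7] / [6]
Final shape: (3, 2, 2, 1).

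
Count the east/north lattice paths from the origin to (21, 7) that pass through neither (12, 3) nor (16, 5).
Number of paths = 574711

Inclusion–exclusion. Total paths: C(28, 21) = 1184040. Through P₁: C(15, 12)·C(13, 9) = 325325. Through P₂: C(21, 16)·C(7, 5) = 427329. Since P₁ is strictly southwest of P₂, a monotone path through both must visit P₁ then P₂; paths through both = C(15, 12)·C(6, 4)·C(7, 5) = 143325. Avoid both = 1184040 − 325325 − 427329 + 143325 = 574711.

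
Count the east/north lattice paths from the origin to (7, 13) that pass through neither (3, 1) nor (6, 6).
Number of paths = 64640

Inclusion–exclusion. Total paths: C(20, 7) = 77520. Through P₁: C(4, 3)·C(16, 4) = 7280. Through P₂: C(12, 6)·C(8, 1) = 7392. Since P₁ is strictly southwest of P₂, a monotone path through both must visit P₁ then P₂; paths through both = C(4, 3)·C(8, 3)·C(8, 1) = 1792. Avoid both = 77520 − 7280 − 7392 + 1792 = 64640.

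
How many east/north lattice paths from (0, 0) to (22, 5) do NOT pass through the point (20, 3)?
Number of paths = 70104

Total paths from (0, 0) to (22, 5): C(27, 22) = 80730. Paths through (20, 3): (paths (0, 0) → (20, 3)) × (paths (20, 3) → (22, 5)) = C(23, 20) · C(4, 2) = 1771 · 6 = 10626. Avoidance count = 80730 − 10626 = 70104.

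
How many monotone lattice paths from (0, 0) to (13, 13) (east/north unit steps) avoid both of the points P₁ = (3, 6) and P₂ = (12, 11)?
Number of paths = 5215238

Inclusion–exclusion. Total paths: C(26, 13) = 10400600. Through P₁: C(9, 3)·C(17, 10) = 1633632. Through P₂: C(23, 12)·C(3, 1) = 4056234. Since P₁ is strictly southwest of P₂, a monotone path through both must visit P₁ then P₂; paths through both = C(9, 3)·C(14, 9)·C(3, 1) = 504504. Avoid both = 10400600 − 1633632 − 4056234 + 504504 = 5215238.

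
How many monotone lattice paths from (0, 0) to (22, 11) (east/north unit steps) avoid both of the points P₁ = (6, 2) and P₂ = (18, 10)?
Number of paths = 88353670

Inclusion–exclusion. Total paths: C(33, 22) = 193536720. Through P₁: C(8, 6)·C(25, 16) = 57203300. Through P₂: C(28, 18)·C(5, 4) = 65615550. Since P₁ is strictly southwest of P₂, a monotone path through both must visit P₁ then P₂; paths through both = C(8, 6)·C(20, 12)·C(5, 4) = 17635800. Avoid both = 193536720 − 57203300 − 65615550 + 17635800 = 88353670.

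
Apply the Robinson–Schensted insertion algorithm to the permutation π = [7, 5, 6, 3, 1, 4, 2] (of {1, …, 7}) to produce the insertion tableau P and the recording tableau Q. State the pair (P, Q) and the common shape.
P = [1, 2] / [3, 4] / [5, 6] / [7];  Q = [1, 3] / [2, 6] / [4, 7] / [5];  common shape = (2, 2, 2, 1)

Row-insert the values π_1, π_2, … into P one at a time, bumping the leftmost entry strictly greater than the inserted value down to the next row. The recording tableau Q records, in position (i, j), the step at which that cell was added to P.
  Insert 7 (step 1): P = [7];  Q = [1]
  Insert 5 (step 2): P = [5] / [7];  Q = [1] / [2]
  Insert 6 (step 3): P = [5, 6] / [7];  Q = [1, 3] / [2]
  Insert 3 (step 4): P = [3, 6] / [5] / [7];  Q = [1, 3] / [2] / [4]
  Insert 1 (step 5): P = [1, 6] / [3] / [5] / [7];  Q = [1, 3] / [2] / [4] / [5]
  Insert 4 (step 6): P = [1, 4] / [3, 6] / [5] / [7];  Q = [1, 3] / [2, 6] / [4] / [5]
  Insert 2 (step 7): P = [1, 2] / [3, 4] / [5, 6] / [7];  Q = [1, 3] / [2, 6] / [4, 7] / [5]
Final shape: (2, 2, 2, 1).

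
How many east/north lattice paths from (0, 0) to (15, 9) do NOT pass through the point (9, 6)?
Number of paths = 887084

Total paths from (0, 0) to (15, 9): C(24, 15) = 1307504. Paths through (9, 6): (paths (0, 0) → (9, 6)) × (paths (9, 6) → (15, 9)) = C(15, 9) · C(9, 6) = 5005 · 84 = 420420. Avoidance count = 1307504 − 420420 = 887084.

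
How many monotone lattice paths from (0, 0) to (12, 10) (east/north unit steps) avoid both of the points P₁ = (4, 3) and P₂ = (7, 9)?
Number of paths = 370421

Inclusion–exclusion. Total paths: C(22, 12) = 646646. Through P₁: C(7, 4)·C(15, 8) = 225225. Through P₂: C(16, 7)·C(6, 5) = 68640. Since P₁ is strictly southwest of P₂, a monotone path through both must visit P₁ then P₂; paths through both = C(7, 4)·C(9, 3)·C(6, 5) = 17640. Avoid both = 646646 − 225225 − 68640 + 17640 = 370421.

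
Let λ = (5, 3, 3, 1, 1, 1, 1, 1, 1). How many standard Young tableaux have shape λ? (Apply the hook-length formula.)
# SYT of shape (5, 3, 3, 1, 1, 1, 1, 1, 1) = 586432

Hook-length formula: f^λ = n! / Π hook(c), product over all cells c of the Young diagram. For λ = (5, 3, 3, 1, 1, 1, 1, 1, 1), n = 17 boxes. Hook lengths by row (left-to-right, top-to-bottom): [13, 6, 5, 2, 1]; [10, 3, 2]; [9, 2, 1]; [6]; [5]; [4]; [3]; [2]; [1]. Product of hooks = 606528000. So f^λ = 17! / 606528000 = 355687428096000 / 606528000 = 586432.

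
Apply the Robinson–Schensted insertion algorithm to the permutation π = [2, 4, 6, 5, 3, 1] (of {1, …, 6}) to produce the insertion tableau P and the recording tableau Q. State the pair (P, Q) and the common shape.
P = [1, 3, 5] / [2] / [4] / [6];  Q = [1, 2, 3] / [4] / [5] / [6];  common shape = (3, 1, 1, 1)

Row-insert the values π_1, π_2, … into P one at a time, bumping the leftmost entry strictly greater than the inserted value down to the next row. The recording tableau Q records, in position (i, j), the step at which that cell was added to P.
  Insert 2 (step 1): P = [2];  Q = [1]
  Insert 4 (step 2): P = [2, 4];  Q = [1, 2]
  Insert 6 (step 3): P = [2, 4, 6];  Q = [1, 2, 3]
  Insert 5 (step 4): P = [2, 4, 5] / [6];  Q = [1, 2, 3] / [4]
  Insert 3 (step 5): P = [2, 3, 5] / [4] / [6];  Q = [1, 2, 3] / [4] / [5]
  Insert 1 (step 6): P = [1, 3, 5] / [2] / [4] / [6];  Q = [1, 2, 3] / [4] / [5] / [6]
Final shape: (3, 1, 1, 1).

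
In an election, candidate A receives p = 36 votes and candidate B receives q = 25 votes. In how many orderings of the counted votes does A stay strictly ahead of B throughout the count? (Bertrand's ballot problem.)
Strict-lead orderings = 15863050492155867

Total orderings of the 61 votes with 36 for A: C(61, 36) = 87967825456500717. By the Bertrand ballot formula (Cycle Lemma / reflection principle), the number of orderings in which A is strictly ahead of B throughout is (p − q)/(p + q) · C(p + q, p) = (36 − 25)/(36 + 25) · 87967825456500717 = 15863050492155867.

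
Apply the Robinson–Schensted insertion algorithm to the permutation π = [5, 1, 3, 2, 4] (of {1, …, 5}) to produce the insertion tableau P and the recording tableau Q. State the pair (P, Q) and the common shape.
P = [1, 2, 4] / [3] / [5];  Q = [1, 3, 5] / [2] / [4];  common shape = (3, 1, 1)

Row-insert the values π_1, π_2, … into P one at a time, bumping the leftmost entry strictly greater than the inserted value down to the next row. The recording tableau Q records, in position (i, j), the step at which that cell was added to P.
  Insert 5 (step 1): P = [5];  Q = [1]
  Insert 1 (step 2): P = [1] / [5];  Q = [1] / [2]
  Insert 3 (step 3): P = [1, 3] / [5];  Q = [1, 3] / [2]
  Insert 2 (step 4): P = [1, 2] / [3] / [5];  Q = [1, 3] / [2] / [4]
  Insert 4 (step 5): P = [1, 2, 4] / [3] / [5];  Q = [1, 3, 5] / [2] / [4]
Final shape: (3, 1, 1).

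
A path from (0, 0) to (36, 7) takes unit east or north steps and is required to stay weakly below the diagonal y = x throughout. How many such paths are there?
Number of paths = 26127660

By the reflection principle (André's argument), the number of monotone paths to (36, 7) with n ≤ m that never go above y = x is C(43, 36) − C(43, 37) = 32224114 − 6096454 = 26127660.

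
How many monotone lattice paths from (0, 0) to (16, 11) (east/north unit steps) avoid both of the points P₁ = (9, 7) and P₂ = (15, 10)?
Number of paths = 4647095

Inclusion–exclusion. Total paths: C(27, 16) = 13037895. Through P₁: C(16, 9)·C(11, 7) = 3775200. Through P₂: C(25, 15)·C(2, 1) = 6537520. Since P₁ is strictly southwest of P₂, a monotone path through both must visit P₁ then P₂; paths through both = C(16, 9)·C(9, 6)·C(2, 1) = 1921920. Avoid both = 13037895 − 3775200 − 6537520 + 1921920 = 4647095.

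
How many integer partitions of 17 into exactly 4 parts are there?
p(17, 4 parts) = 39

Partitions of n into exactly k parts are in bijection with partitions of n − k into at most k parts (subtract 1 from each part). So p(17, exactly 4) = p(13, parts ≤ 4). Computing via the recurrence p(m, j) = p(m, j−1) + p(m−j, j) gives 39.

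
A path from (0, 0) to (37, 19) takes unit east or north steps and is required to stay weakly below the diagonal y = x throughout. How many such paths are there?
Number of paths = 212327989773900

By the reflection principle (André's argument), the number of monotone paths to (37, 19) with n ≤ m that never go above y = x is C(56, 37) − C(56, 38) = 424655979547800 − 212327989773900 = 212327989773900.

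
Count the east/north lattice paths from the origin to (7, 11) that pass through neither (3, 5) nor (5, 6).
Number of paths = 13890

Inclusion–exclusion. Total paths: C(18, 7) = 31824. Through P₁: C(8, 3)·C(10, 4) = 11760. Through P₂: C(11, 5)·C(7, 2) = 9702. Since P₁ is strictly southwest of P₂, a monotone path through both must visit P₁ then P₂; paths through both = C(8, 3)·C(3, 2)·C(7, 2) = 3528. Avoid both = 31824 − 11760 − 9702 + 3528 = 13890.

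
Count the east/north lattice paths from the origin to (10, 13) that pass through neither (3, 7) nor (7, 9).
Number of paths = 600746

Inclusion–exclusion. Total paths: C(23, 10) = 1144066. Through P₁: C(10, 3)·C(13, 7) = 205920. Through P₂: C(16, 7)·C(7, 3) = 400400. Since P₁ is strictly southwest of P₂, a monotone path through both must visit P₁ then P₂; paths through both = C(10, 3)·C(6, 4)·C(7, 3) = 63000. Avoid both = 1144066 − 205920 − 400400 + 63000 = 600746.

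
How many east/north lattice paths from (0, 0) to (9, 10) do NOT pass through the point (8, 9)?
Number of paths = 43758

Total paths from (0, 0) to (9, 10): C(19, 9) = 92378. Paths through (8, 9): (paths (0, 0) → (8, 9)) × (paths (8, 9) → (9, 10)) = C(17, 8) · C(2, 1) = 24310 · 2 = 48620. Avoidance count = 92378 − 48620 = 43758.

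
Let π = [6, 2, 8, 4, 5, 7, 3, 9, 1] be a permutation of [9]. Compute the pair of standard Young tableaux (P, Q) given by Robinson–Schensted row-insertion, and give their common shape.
P = [1, 3, 5, 7, 9] / [2, 8] / [4] / [6];  Q = [1, 3, 5, 6, 8] / [2, 4] / [7] / [9];  common shape = (5, 2, 1, 1)

Row-insert the values π_1, π_2, … into P one at a time, bumping the leftmost entry strictly greater than the inserted value down to the next row. The recording tableau Q records, in position (i, j), the step at which that cell was added to P.
  Insert 6 (step 1): P = [6];  Q = [1]
  Insert 2 (step 2): P = [2] / [6];  Q = [1] / [2]
  Insert 8 (step 3): P = [2, 8] / [6];  Q = [1, 3] / [2]
  Insert 4 (step 4): P = [2, 4] / [6, 8];  Q = [1, 3] / [2, 4]
  Insert 5 (step 5): P = [2, 4, 5] / [6, 8];  Q = [1, 3, 5] / [2, 4]
  Insert 7 (step 6): P = [2, 4, 5, 7] / [6, 8];  Q = [1, 3, 5, 6] / [2, 4]
  Insert 3 (step 7): P = [2, 3, 5, 7] / [4, 8] / [6];  Q = [1, 3, 5, 6] / [2, 4] / [7]
  Insert 9 (step 8): P = [2, 3, 5, 7, 9] / [4, 8] / [6];  Q = [1, 3, 5, 6, 8] / [2, 4] / [7]
  Insert 1 (step 9): P = [1, 3, 5, 7, 9] / [2, 8] / [4] / [6];  Q = [1, 3, 5, 6, 8] / [2, 4] / [7] / [9]
Final shape: (5, 2, 1, 1).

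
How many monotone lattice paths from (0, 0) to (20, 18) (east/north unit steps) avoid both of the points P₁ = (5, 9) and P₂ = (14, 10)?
Number of paths = 25130845894

Inclusion–exclusion. Total paths: C(38, 20) = 33578000610. Through P₁: C(14, 5)·C(24, 15) = 2617623008. Through P₂: C(24, 14)·C(14, 6) = 5889651768. Since P₁ is strictly southwest of P₂, a monotone path through both must visit P₁ then P₂; paths through both = C(14, 5)·C(10, 9)·C(14, 6) = 60120060. Avoid both = 33578000610 − 2617623008 − 5889651768 + 60120060 = 25130845894.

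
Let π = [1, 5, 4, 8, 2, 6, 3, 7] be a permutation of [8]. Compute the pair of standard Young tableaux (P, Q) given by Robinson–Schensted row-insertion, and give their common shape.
P = [1, 2, 3, 7] / [4, 6] / [5, 8];  Q = [1, 2, 4, 8] / [3, 6] / [5, 7];  common shape = (4, 2, 2)

Row-insert the values π_1, π_2, … into P one at a time, bumping the leftmost entry strictly greater than the inserted value down to the next row. The recording tableau Q records, in position (i, j), the step at which that cell was added to P.
  Insert 1 (step 1): P = [1];  Q = [1]
  Insert 5 (step 2): P = [1, 5];  Q = [1, 2]
  Insert 4 (step 3): P = [1, 4] / [5];  Q = [1, 2] / [3]
  Insert 8 (step 4): P = [1, 4, 8] / [5];  Q = [1, 2, 4] / [3]
  Insert 2 (step 5): P = [1, 2, 8] / [4] / [5];  Q = [1, 2, 4] / [3] / [5]
  Insert 6 (step 6): P = [1, 2, 6] / [4, 8] / [5];  Q = [1, 2, 4] / [3, 6] / [5]
  Insert 3 (step 7): P = [1, 2, 3] / [4, 6] / [5, 8];  Q = [1, 2, 4] / [3, 6] / [5, 7]
  Insert 7 (step 8): P = [1, 2, 3, 7] / [4, 6] / [5, 8];  Q = [1, 2, 4, 8] / [3, 6] / [5, 7]
Final shape: (4, 2, 2).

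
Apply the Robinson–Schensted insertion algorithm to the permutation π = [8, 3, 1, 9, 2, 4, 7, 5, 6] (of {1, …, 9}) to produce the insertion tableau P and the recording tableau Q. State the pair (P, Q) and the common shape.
P = [1, 2, 4, 5, 6] / [3, 7] / [8, 9];  Q = [1, 4, 6, 7, 9] / [2, 5] / [3, 8];  common shape = (5, 2, 2)

Row-insert the values π_1, π_2, … into P one at a time, bumping the leftmost entry strictly greater than the inserted value down to the next row. The recording tableau Q records, in position (i, j), the step at which that cell was added to P.
  Insert 8 (step 1): P = [8];  Q = [1]
  Insert 3 (step 2): P = [3] / [8];  Q = [1] / [2]
  Insert 1 (step 3): P = [1] / [3] / [8];  Q = [1] / [2] / [3]
  Insert 9 (step 4): P = [1, 9] / [3] / [8];  Q = [1, 4] / [2] / [3]
  Insert 2 (step 5): P = [1, 2] / [3, 9] / [8];  Q = [1, 4] / [2, 5] / [3]
  Insert 4 (step 6): P = [1, 2, 4] / [3, 9] / [8];  Q = [1, 4, 6] / [2, 5] / [3]
  Insert 7 (step 7): P = [1, 2, 4, 7] / [3, 9] / [8];  Q = [1, 4, 6, 7] / [2, 5] / [3]
  Insert 5 (step 8): P = [1, 2, 4, 5] / [3, 7] / [8, 9];  Q = [1, 4, 6, 7] / [2, 5] / [3, 8]
  Insert 6 (step 9): P = [1, 2, 4, 5, 6] / [3, 7] / [8, 9];  Q = [1, 4, 6, 7, 9] / [2, 5] / [3, 8]
Final shape: (5, 2, 2).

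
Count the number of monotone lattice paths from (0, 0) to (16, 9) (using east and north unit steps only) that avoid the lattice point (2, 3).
Number of paths = 1655375

Total paths from (0, 0) to (16, 9): C(25, 16) = 2042975. Paths through (2, 3): (paths (0, 0) → (2, 3)) × (paths (2, 3) → (16, 9)) = C(5, 2) · C(20, 14) = 10 · 38760 = 387600. Avoidance count = 2042975 − 387600 = 1655375.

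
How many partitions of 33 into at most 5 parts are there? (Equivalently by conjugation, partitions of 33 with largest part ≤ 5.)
p(33, parts ≤ 5) = 918

Use the recurrence p(n, m) = p(n, m−1) + p(n−m, m): either the largest part is < m (count p(n, m−1)) or the largest part is exactly m (remove one copy of m, count p(n−m, m)). With p(0, ·) = 1 this gives p(33, parts ≤ 5) = 918. (By conjugating Young diagrams, this also counts partitions of 33 into at most 5 parts.)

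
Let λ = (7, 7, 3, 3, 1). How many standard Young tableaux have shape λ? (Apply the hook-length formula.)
# SYT of shape (7, 7, 3, 3, 1) = 166658310

Hook-length formula: f^λ = n! / Π hook(c), product over all cells c of the Young diagram. For λ = (7, 7, 3, 3, 1), n = 21 boxes. Hook lengths by row (left-to-right, top-to-bottom): [11, 9, 8, 5, 4, 3, 2]; [10, 8, 7, 4, 3, 2, 1]; [5, 3, 2]; [4, 2, 1]; [1]. Product of hooks = 306561024000. So f^λ = 21! / 306561024000 = 51090942171709440000 / 306561024000 = 166658310.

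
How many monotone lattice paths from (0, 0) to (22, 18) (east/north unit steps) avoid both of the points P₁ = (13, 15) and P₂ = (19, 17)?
Number of paths = 74946522120

Inclusion–exclusion. Total paths: C(40, 22) = 113380261800. Through P₁: C(28, 13)·C(12, 9) = 8237275200. Through P₂: C(36, 19)·C(4, 3) = 34389986400. Since P₁ is strictly southwest of P₂, a monotone path through both must visit P₁ then P₂; paths through both = C(28, 13)·C(8, 6)·C(4, 3) = 4193521920. Avoid both = 113380261800 − 8237275200 − 34389986400 + 4193521920 = 74946522120.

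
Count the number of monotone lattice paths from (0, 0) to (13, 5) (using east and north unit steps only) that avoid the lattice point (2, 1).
Number of paths = 4473

Total paths from (0, 0) to (13, 5): C(18, 13) = 8568. Paths through (2, 1): (paths (0, 0) → (2, 1)) × (paths (2, 1) → (13, 5)) = C(3, 2) · C(15, 11) = 3 · 1365 = 4095. Avoidance count = 8568 − 4095 = 4473.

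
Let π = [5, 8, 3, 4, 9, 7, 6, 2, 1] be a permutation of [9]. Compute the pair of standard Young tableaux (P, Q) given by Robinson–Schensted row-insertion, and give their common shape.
P = [1, 4, 6] / [2, 7, 9] / [3] / [5] / [8];  Q = [1, 2, 5] / [3, 4, 6] / [7] / [8] / [9];  common shape = (3, 3, 1, 1, 1)

Row-insert the values π_1, π_2, … into P one at a time, bumping the leftmost entry strictly greater than the inserted value down to the next row. The recording tableau Q records, in position (i, j), the step at which that cell was added to P.
  Insert 5 (step 1): P = [5];  Q = [1]
  Insert 8 (step 2): P = [5, 8];  Q = [1, 2]
  Insert 3 (step 3): P = [3, 8] / [5];  Q = [1, 2] / [3]
  Insert 4 (step 4): P = [3, 4] / [5, 8];  Q = [1, 2] / [3, 4]
  Insert 9 (step 5): P = [3, 4, 9] / [5, 8];  Q = [1, 2, 5] / [3, 4]
  Insert 7 (step 6): P = [3, 4, 7] / [5, 8, 9];  Q = [1, 2, 5] / [3, 4, 6]
  Insert 6 (step 7): P = [3, 4, 6] / [5, 7, 9] / [8];  Q = [1, 2, 5] / [3, 4, 6] / [7]
  Insert 2 (step 8): P = [2, 4, 6] / [3, 7, 9] / [5] / [8];  Q = [1, 2, 5] / [3, 4, 6] / [7] / [8]
  Insert 1 (step 9): P = [1, 4, 6] / [2, 7, 9] / [3] / [5] / [8];  Q = [1, 2, 5] / [3, 4, 6] / [7] / [8] / [9]
Final shape: (3, 3, 1, 1, 1).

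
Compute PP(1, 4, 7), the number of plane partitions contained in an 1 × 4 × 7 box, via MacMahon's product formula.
PP(1, 4, 7) = 330

Evaluate the triple product over i = 1..1, j = 1..4, k = 1..7. The factors are (2/1) · (3/2) · (4/3) · (5/4) · (6/5) · (7/6) · (8/7) · (3/2) · … (28 factors total). The numerators and denominators telescope so the product is an integer; carrying out the multiplication exactly gives PP(1, 4, 7) = 330.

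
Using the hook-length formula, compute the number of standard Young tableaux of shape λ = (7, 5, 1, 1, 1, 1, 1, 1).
# SYT of shape (7, 5, 1, 1, 1, 1, 1, 1) = 1432080

Hook-length formula: f^λ = n! / Π hook(c), product over all cells c of the Young diagram. For λ = (7, 5, 1, 1, 1, 1, 1, 1), n = 18 boxes. Hook lengths by row (left-to-right, top-to-bottom): [14, 7, 6, 5, 4, 2, 1]; [11, 4, 3, 2, 1]; [6]; [5]; [4]; [3]; [2]; [1]. Product of hooks = 4470681600. So f^λ = 18! / 4470681600 = 6402373705728000 / 4470681600 = 1432080.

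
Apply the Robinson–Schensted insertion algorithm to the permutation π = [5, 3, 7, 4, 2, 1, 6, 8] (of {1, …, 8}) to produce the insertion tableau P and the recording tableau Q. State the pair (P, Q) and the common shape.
P = [1, 4, 6, 8] / [2, 7] / [3] / [5];  Q = [1, 3, 7, 8] / [2, 4] / [5] / [6];  common shape = (4, 2, 1, 1)

Row-insert the values π_1, π_2, … into P one at a time, bumping the leftmost entry strictly greater than the inserted value down to the next row. The recording tableau Q records, in position (i, j), the step at which that cell was added to P.
  Insert 5 (step 1): P = [5];  Q = [1]
  Insert 3 (step 2): P = [3] / [5];  Q = [1] / [2]
  Insert 7 (step 3): P = [3, 7] / [5];  Q = [1, 3] / [2]
  Insert 4 (step 4): P = [3, 4] / [5, 7];  Q = [1, 3] / [2, 4]
  Insert 2 (step 5): P = [2, 4] / [3, 7] / [5];  Q = [1, 3] / [2, 4] / [5]
  Insert 1 (step 6): P = [1, 4] / [2, 7] / [3] / [5];  Q = [1, 3] / [2, 4] / [5] / [6]
  Insert 6 (step 7): P = [1, 4, 6] / [2, 7] / [3] / [5];  Q = [1, 3, 7] / [2, 4] / [5] / [6]
  Insert 8 (step 8): P = [1, 4, 6, 8] / [2, 7] / [3] / [5];  Q = [1, 3, 7, 8] / [2, 4] / [5] / [6]
Final shape: (4, 2, 1, 1).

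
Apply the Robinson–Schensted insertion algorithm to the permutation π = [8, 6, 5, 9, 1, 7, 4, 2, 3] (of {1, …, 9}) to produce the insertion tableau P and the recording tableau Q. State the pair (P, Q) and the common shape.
P = [1, 2, 3] / [4, 7] / [5, 9] / [6] / [8];  Q = [1, 4, 9] / [2, 6] / [3, 7] / [5] / [8];  common shape = (3, 2, 2, 1, 1)

Row-insert the values π_1, π_2, … into P one at a time, bumping the leftmost entry strictly greater than the inserted value down to the next row. The recording tableau Q records, in position (i, j), the step at which that cell was added to P.
  Insert 8 (step 1): P = [8];  Q = [1]
  Insert 6 (step 2): P = [6] / [8];  Q = [1] / [2]
  Insert 5 (step 3): P = [5] / [6] / [8];  Q = [1] / [2] / [3]
  Insert 9 (step 4): P = [5, 9] / [6] / [8];  Q = [1, 4] / [2] / [3]
  Insert 1 (step 5): P = [1, 9] / [5] / [6] / [8];  Q = [1, 4] / [2] / [3] / [5]
  Insert 7 (step 6): P = [1, 7] / [5, 9] / [6] / [8];  Q = [1, 4] / [2, 6] / [3] / [5]
  Insert 4 (step 7): P = [1, 4] / [5, 7] / [6, 9] / [8];  Q = [1, 4] / [2, 6] / [3, 7] / [5]
  Insert 2 (step 8): P = [1, 2] / [4, 7] / [5, 9] / [6] / [8];  Q = [1, 4] / [2, 6] / [3, 7] / [5] / [8]
  Insert 3 (step 9): P = [1, 2, 3] / [4, 7] / [5, 9] / [6] / [8];  Q = [1, 4, 9] / [2, 6] / [3, 7] / [5] / [8]
Final shape: (3, 2, 2, 1, 1).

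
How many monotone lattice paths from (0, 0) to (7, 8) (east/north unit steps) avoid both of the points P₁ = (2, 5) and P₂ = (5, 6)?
Number of paths = 2991

Inclusion–exclusion. Total paths: C(15, 7) = 6435. Through P₁: C(7, 2)·C(8, 5) = 1176. Through P₂: C(11, 5)·C(4, 2) = 2772. Since P₁ is strictly southwest of P₂, a monotone path through both must visit P₁ then P₂; paths through both = C(7, 2)·C(4, 3)·C(4, 2) = 504. Avoid both = 6435 − 1176 − 2772 + 504 = 2991.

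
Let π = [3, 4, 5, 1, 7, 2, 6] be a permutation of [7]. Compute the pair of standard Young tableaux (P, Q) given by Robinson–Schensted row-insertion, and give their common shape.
P = [1, 2, 5, 6] / [3, 4, 7];  Q = [1, 2, 3, 5] / [4, 6, 7];  common shape = (4, 3)

Row-insert the values π_1, π_2, … into P one at a time, bumping the leftmost entry strictly greater than the inserted value down to the next row. The recording tableau Q records, in position (i, j), the step at which that cell was added to P.
  Insert 3 (step 1): P = [3];  Q = [1]
  Insert 4 (step 2): P = [3, 4];  Q = [1, 2]
  Insert 5 (step 3): P = [3, 4, 5];  Q = [1, 2, 3]
  Insert 1 (step 4): P = [1, 4, 5] / [3];  Q = [1, 2, 3] / [4]
  Insert 7 (step 5): P = [1, 4, 5, 7] / [3];  Q = [1, 2, 3, 5] / [4]
  Insert 2 (step 6): P = [1, 2, 5, 7] / [3, 4];  Q = [1, 2, 3, 5] / [4, 6]
  Insert 6 (step 7): P = [1, 2, 5, 6] / [3, 4, 7];  Q = [1, 2, 3, 5] / [4, 6, 7]
Final shape: (4, 3).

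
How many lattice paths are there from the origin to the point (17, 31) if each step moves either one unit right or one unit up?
Number of paths = 4244421484512

A monotone lattice path from (0, 0) to (17, 31) consists of 17 east steps and 31 north steps in some order, so it is determined by which 17 of the 48 steps are east. The count is C(48, 17) = 4244421484512.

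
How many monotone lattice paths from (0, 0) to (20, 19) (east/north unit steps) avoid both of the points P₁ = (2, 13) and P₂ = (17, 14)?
Number of paths = 54059004510

Inclusion–exclusion. Total paths: C(39, 20) = 68923264410. Through P₁: C(15, 2)·C(24, 18) = 14132580. Through P₂: C(31, 17)·C(8, 3) = 14850221400. Since P₁ is strictly southwest of P₂, a monotone path through both must visit P₁ then P₂; paths through both = C(15, 2)·C(16, 15)·C(8, 3) = 94080. Avoid both = 68923264410 − 14132580 − 14850221400 + 94080 = 54059004510.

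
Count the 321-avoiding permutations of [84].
C_84 = 270557451039395118028642463289168566420671280440

These 321-avoiding permutations are counted by the Catalan number C_n = (1/(n + 1)) · C(2n, n). For n = 84: C_84 = (1/85) · C(168, 84) = 22997383338348585032434609379579328145757058837400/85 = 270557451039395118028642463289168566420671280440.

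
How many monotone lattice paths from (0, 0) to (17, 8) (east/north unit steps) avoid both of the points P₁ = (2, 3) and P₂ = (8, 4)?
Number of paths = 622660

Inclusion–exclusion. Total paths: C(25, 17) = 1081575. Through P₁: C(5, 2)·C(20, 15) = 155040. Through P₂: C(12, 8)·C(13, 9) = 353925. Since P₁ is strictly southwest of P₂, a monotone path through both must visit P₁ then P₂; paths through both = C(5, 2)·C(7, 6)·C(13, 9) = 50050. Avoid both = 1081575 − 155040 − 353925 + 50050 = 622660.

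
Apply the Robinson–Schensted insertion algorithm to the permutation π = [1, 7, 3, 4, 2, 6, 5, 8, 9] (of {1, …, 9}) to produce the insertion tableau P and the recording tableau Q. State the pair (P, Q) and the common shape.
P = [1, 2, 4, 5, 8, 9] / [3, 6] / [7];  Q = [1, 2, 4, 6, 8, 9] / [3, 7] / [5];  common shape = (6, 2, 1)

Row-insert the values π_1, π_2, … into P one at a time, bumping the leftmost entry strictly greater than the inserted value down to the next row. The recording tableau Q records, in position (i, j), the step at which that cell was added to P.
  Insert 1 (step 1): P = [1];  Q = [1]
  Insert 7 (step 2): P = [1, 7];  Q = [1, 2]
  Insert 3 (step 3): P = [1, 3] / [7];  Q = [1, 2] / [3]
  Insert 4 (step 4): P = [1, 3, 4] / [7];  Q = [1, 2, 4] / [3]
  Insert 2 (step 5): P = [1, 2, 4] / [3] / [7];  Q = [1, 2, 4] / [3] / [5]
  Insert 6 (step 6): P = [1, 2, 4, 6] / [3] / [7];  Q = [1, 2, 4, 6] / [3] / [5]
  Insert 5 (step 7): P = [1, 2, 4, 5] / [3, 6] / [7];  Q = [1, 2, 4, 6] / [3, 7] / [5]
  Insert 8 (step 8): P = [1, 2, 4, 5, 8] / [3, 6] / [7];  Q = [1, 2, 4, 6, 8] / [3, 7] / [5]
  Insert 9 (step 9): P = [1, 2, 4, 5, 8, 9] / [3, 6] / [7];  Q = [1, 2, 4, 6, 8, 9] / [3, 7] / [5]
Final shape: (6, 2, 1).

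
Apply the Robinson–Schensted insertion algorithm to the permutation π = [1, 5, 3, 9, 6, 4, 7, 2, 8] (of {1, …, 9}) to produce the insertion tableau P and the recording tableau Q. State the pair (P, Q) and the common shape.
P = [1, 2, 4, 7, 8] / [3, 6] / [5] / [9];  Q = [1, 2, 4, 7, 9] / [3, 5] / [6] / [8];  common shape = (5, 2, 1, 1)

Row-insert the values π_1, π_2, … into P one at a time, bumping the leftmost entry strictly greater than the inserted value down to the next row. The recording tableau Q records, in position (i, j), the step at which that cell was added to P.
  Insert 1 (step 1): P = [1];  Q = [1]
  Insert 5 (step 2): P = [1, 5];  Q = [1, 2]
  Insert 3 (step 3): P = [1, 3] / [5];  Q = [1, 2] / [3]
  Insert 9 (step 4): P = [1, 3, 9] / [5];  Q = [1, 2, 4] / [3]
  Insert 6 (step 5): P = [1, 3, 6] / [5, 9];  Q = [1, 2, 4] / [3, 5]
  Insert 4 (step 6): P = [1, 3, 4] / [5, 6] / [9];  Q = [1, 2, 4] / [3, 5] / [6]
  Insert 7 (step 7): P = [1, 3, 4, 7] / [5, 6] / [9];  Q = [1, 2, 4, 7] / [3, 5] / [6]
  Insert 2 (step 8): P = [1, 2, 4, 7] / [3, 6] / [5] / [9];  Q = [1, 2, 4, 7] / [3, 5] / [6] / [8]
  Insert 8 (step 9): P = [1, 2, 4, 7, 8] / [3, 6] / [5] / [9];  Q = [1, 2, 4, 7, 9] / [3, 5] / [6] / [8]
Final shape: (5, 2, 1, 1).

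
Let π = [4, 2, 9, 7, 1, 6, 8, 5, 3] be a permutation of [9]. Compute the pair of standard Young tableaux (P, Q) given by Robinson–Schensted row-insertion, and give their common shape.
P = [1, 3, 8] / [2, 5] / [4, 6] / [7] / [9];  Q = [1, 3, 7] / [2, 4] / [5, 6] / [8] / [9];  common shape = (3, 2, 2, 1, 1)

Row-insert the values π_1, π_2, … into P one at a time, bumping the leftmost entry strictly greater than the inserted value down to the next row. The recording tableau Q records, in position (i, j), the step at which that cell was added to P.
  Insert 4 (step 1): P = [4];  Q = [1]
  Insert 2 (step 2): P = [2] / [4];  Q = [1] / [2]
  Insert 9 (step 3): P = [2, 9] / [4];  Q = [1, 3] / [2]
  Insert 7 (step 4): P = [2, 7] / [4, 9];  Q = [1, 3] / [2, 4]
  Insert 1 (step 5): P = [1, 7] / [2, 9] / [4];  Q = [1, 3] / [2, 4] / [5]
  Insert 6 (step 6): P = [1, 6] / [2, 7] / [4, 9];  Q = [1, 3] / [2, 4] / [5, 6]
  Insert 8 (step 7): P = [1, 6, 8] / [2, 7] / [4, 9];  Q = [1, 3, 7] / [2, 4] / [5, 6]
  Insert 5 (step 8): P = [1, 5, 8] / [2, 6] / [4, 7] / [9];  Q = [1, 3, 7] / [2, 4] / [5, 6] / [8]
  Insert 3 (step 9): P = [1, 3, 8] / [2, 5] / [4, 6] / [7] / [9];  Q = [1, 3, 7] / [2, 4] / [5, 6] / [8] / [9]
Final shape: (3, 2, 2, 1, 1).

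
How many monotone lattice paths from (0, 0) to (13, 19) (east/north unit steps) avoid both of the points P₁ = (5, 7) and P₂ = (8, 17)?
Number of paths = 229649037

Inclusion–exclusion. Total paths: C(32, 13) = 347373600. Through P₁: C(12, 5)·C(20, 8) = 99768240. Through P₂: C(25, 8)·C(7, 5) = 22713075. Since P₁ is strictly southwest of P₂, a monotone path through both must visit P₁ then P₂; paths through both = C(12, 5)·C(13, 3)·C(7, 5) = 4756752. Avoid both = 347373600 − 99768240 − 22713075 + 4756752 = 229649037.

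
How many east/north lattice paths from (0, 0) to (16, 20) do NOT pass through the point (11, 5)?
Number of paths = 7240150638

Total paths from (0, 0) to (16, 20): C(36, 16) = 7307872110. Paths through (11, 5): (paths (0, 0) → (11, 5)) × (paths (11, 5) → (16, 20)) = C(16, 11) · C(20, 5) = 4368 · 15504 = 67721472. Avoidance count = 7307872110 − 67721472 = 7240150638.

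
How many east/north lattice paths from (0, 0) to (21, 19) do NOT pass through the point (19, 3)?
Number of paths = 131282172780

Total paths from (0, 0) to (21, 19): C(40, 21) = 131282408400. Paths through (19, 3): (paths (0, 0) → (19, 3)) × (paths (19, 3) → (21, 19)) = C(22, 19) · C(18, 2) = 1540 · 153 = 235620. Avoidance count = 131282408400 − 235620 = 131282172780.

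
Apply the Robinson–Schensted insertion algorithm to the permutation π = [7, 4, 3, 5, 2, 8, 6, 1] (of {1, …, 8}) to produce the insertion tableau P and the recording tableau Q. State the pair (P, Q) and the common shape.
P = [1, 5, 6] / [2, 8] / [3] / [4] / [7];  Q = [1, 4, 6] / [2, 7] / [3] / [5] / [8];  common shape = (3, 2, 1, 1, 1)

Row-insert the values π_1, π_2, … into P one at a time, bumping the leftmost entry strictly greater than the inserted value down to the next row. The recording tableau Q records, in position (i, j), the step at which that cell was added to P.
  Insert 7 (step 1): P = [7];  Q = [1]
  Insert 4 (step 2): P = [4] / [7];  Q = [1] / [2]
  Insert 3 (step 3): P = [3] / [4] / [7];  Q = [1] / [2] / [3]
  Insert 5 (step 4): P = [3, 5] / [4] / [7];  Q = [1, 4] / [2] / [3]
  Insert 2 (step 5): P = [2, 5] / [3] / [4] / [7];  Q = [1, 4] / [2] / [3] / [5]
  Insert 8 (step 6): P = [2, 5, 8] / [3] / [4] / [7];  Q = [1, 4, 6] / [2] / [3] / [5]
  Insert 6 (step 7): P = [2, 5, 6] / [3, 8] / [4] / [7];  Q = [1, 4, 6] / [2, 7] / [3] / [5]
  Insert 1 (step 8): P = [1, 5, 6] / [2, 8] / [3] / [4] / [7];  Q = [1, 4, 6] / [2, 7] / [3] / [5] / [8]
Final shape: (3, 2, 1, 1, 1).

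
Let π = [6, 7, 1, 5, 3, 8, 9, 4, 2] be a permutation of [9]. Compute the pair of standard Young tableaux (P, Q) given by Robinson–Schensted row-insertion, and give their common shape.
P = [1, 2, 4, 9] / [3, 7, 8] / [5] / [6];  Q = [1, 2, 6, 7] / [3, 4, 8] / [5] / [9];  common shape = (4, 3, 1, 1)

Row-insert the values π_1, π_2, … into P one at a time, bumping the leftmost entry strictly greater than the inserted value down to the next row. The recording tableau Q records, in position (i, j), the step at which that cell was added to P.
  Insert 6 (step 1): P = [6];  Q = [1]
  Insert 7 (step 2): P = [6, 7];  Q = [1, 2]
  Insert 1 (step 3): P = [1, 7] / [6];  Q = [1, 2] / [3]
  Insert 5 (step 4): P = [1, 5] / [6, 7];  Q = [1, 2] / [3, 4]
  Insert 3 (step 5): P = [1, 3] / [5, 7] / [6];  Q = [1, 2] / [3, 4] / [5]
  Insert 8 (step 6): P = [1, 3, 8] / [5, 7] / [6];  Q = [1, 2, 6] / [3, 4] / [5]
  Insert 9 (step 7): P = [1, 3, 8, 9] / [5, 7] / [6];  Q = [1, 2, 6, 7] / [3, 4] / [5]
  Insert 4 (step 8): P = [1, 3, 4, 9] / [5, 7, 8] / [6];  Q = [1, 2, 6, 7] / [3, 4, 8] / [5]
  Insert 2 (step 9): P = [1, 2, 4, 9] / [3, 7, 8] / [5] / [6];  Q = [1, 2, 6, 7] / [3, 4, 8] / [5] / [9]
Final shape: (4, 3, 1, 1).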